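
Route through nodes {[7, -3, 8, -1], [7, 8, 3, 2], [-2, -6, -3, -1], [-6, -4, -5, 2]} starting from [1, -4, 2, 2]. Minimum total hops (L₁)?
67
(one optimal route: (1, -4, 2, 2) → (-6, -4, -5, 2) → (-2, -6, -3, -1) → (7, -3, 8, -1) → (7, 8, 3, 2))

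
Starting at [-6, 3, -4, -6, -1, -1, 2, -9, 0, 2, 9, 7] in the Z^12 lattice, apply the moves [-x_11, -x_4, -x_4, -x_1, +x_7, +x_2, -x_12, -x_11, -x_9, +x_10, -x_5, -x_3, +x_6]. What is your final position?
(-7, 4, -5, -8, -2, 0, 3, -9, -1, 3, 7, 6)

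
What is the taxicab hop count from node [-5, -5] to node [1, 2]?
13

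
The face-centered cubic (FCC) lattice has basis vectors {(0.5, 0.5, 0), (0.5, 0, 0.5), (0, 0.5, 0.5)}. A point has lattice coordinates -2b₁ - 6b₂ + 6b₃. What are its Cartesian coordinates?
(-4, 2, 0)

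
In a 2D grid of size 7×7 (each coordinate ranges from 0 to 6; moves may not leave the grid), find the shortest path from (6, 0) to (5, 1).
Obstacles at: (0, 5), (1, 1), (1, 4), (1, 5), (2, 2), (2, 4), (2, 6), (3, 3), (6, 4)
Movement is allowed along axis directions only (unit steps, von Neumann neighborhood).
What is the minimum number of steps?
2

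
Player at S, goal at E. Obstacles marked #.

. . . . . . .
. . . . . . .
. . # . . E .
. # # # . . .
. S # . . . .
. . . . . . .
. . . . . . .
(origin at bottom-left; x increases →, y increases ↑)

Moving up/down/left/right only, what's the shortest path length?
8
(one shortest path: (1, 2) → (1, 1) → (2, 1) → (3, 1) → (4, 1) → (5, 1) → (5, 2) → (5, 3) → (5, 4))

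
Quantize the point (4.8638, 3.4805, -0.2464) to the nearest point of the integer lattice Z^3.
(5, 3, 0)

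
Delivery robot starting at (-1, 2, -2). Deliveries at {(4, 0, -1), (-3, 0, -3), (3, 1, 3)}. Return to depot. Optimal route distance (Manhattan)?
30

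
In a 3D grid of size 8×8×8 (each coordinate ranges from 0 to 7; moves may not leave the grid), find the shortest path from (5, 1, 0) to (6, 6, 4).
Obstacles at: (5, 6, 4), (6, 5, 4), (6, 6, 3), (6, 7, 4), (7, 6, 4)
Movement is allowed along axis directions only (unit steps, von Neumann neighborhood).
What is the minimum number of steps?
12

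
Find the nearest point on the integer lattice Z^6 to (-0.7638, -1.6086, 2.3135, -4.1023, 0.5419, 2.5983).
(-1, -2, 2, -4, 1, 3)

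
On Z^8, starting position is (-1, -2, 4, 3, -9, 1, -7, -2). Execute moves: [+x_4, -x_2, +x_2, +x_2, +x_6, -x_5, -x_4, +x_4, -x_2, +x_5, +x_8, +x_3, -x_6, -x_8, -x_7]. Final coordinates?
(-1, -2, 5, 4, -9, 1, -8, -2)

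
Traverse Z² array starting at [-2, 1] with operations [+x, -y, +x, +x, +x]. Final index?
(2, 0)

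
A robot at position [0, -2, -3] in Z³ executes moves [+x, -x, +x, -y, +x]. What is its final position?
(2, -3, -3)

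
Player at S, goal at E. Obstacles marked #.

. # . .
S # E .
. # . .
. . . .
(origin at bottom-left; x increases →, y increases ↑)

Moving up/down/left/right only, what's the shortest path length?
6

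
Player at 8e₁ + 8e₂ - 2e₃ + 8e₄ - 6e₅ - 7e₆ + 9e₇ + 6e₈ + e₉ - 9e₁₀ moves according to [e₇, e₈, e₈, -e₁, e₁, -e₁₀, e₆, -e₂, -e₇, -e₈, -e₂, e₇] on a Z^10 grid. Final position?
(8, 6, -2, 8, -6, -6, 10, 7, 1, -10)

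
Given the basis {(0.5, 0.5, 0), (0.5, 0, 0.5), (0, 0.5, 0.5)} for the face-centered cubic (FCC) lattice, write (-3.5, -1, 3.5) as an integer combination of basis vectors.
-8b₁ + b₂ + 6b₃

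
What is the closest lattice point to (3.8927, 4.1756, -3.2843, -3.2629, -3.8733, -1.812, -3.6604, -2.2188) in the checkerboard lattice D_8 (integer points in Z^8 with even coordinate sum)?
(4, 4, -3, -3, -4, -2, -4, -2)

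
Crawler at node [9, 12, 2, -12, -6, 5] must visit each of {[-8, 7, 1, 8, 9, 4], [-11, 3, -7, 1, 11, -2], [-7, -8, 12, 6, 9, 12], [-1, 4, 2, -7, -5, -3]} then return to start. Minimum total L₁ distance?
228
(one optimal route: (9, 12, 2, -12, -6, 5) → (-8, 7, 1, 8, 9, 4) → (-7, -8, 12, 6, 9, 12) → (-11, 3, -7, 1, 11, -2) → (-1, 4, 2, -7, -5, -3) → (9, 12, 2, -12, -6, 5))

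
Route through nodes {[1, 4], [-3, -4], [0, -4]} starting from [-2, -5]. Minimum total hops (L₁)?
14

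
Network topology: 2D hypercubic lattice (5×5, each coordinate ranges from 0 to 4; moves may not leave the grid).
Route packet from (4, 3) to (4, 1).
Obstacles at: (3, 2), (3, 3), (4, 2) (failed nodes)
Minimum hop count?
8
(one shortest path: (4, 3) → (4, 4) → (3, 4) → (2, 4) → (2, 3) → (2, 2) → (2, 1) → (3, 1) → (4, 1))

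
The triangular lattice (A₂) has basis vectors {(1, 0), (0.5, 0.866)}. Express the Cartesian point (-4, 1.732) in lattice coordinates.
-5b₁ + 2b₂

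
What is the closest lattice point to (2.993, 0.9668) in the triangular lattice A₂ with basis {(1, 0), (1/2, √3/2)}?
(2.5, 0.866)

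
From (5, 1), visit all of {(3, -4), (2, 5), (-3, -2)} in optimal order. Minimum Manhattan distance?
25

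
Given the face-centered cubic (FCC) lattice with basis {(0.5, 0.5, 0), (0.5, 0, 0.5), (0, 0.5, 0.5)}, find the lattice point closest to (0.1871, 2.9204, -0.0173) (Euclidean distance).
(0, 3, 0)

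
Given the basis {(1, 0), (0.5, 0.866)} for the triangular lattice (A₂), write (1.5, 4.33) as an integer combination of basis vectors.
-b₁ + 5b₂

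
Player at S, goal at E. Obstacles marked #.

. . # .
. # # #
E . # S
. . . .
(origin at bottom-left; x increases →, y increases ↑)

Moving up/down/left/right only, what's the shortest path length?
5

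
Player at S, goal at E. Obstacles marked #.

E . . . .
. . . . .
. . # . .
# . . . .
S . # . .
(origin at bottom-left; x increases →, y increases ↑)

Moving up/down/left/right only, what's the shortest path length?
6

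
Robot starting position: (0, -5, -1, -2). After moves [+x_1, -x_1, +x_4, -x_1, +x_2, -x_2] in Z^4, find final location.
(-1, -5, -1, -1)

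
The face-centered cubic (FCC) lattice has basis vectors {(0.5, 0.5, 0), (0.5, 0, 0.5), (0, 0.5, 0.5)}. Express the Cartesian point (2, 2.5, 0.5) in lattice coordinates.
4b₁ + b₃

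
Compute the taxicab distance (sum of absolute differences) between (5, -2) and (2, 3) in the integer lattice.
8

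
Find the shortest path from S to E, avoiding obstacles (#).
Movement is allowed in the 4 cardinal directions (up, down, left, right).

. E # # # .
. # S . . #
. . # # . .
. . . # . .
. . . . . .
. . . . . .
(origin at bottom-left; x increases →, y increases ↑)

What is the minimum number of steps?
14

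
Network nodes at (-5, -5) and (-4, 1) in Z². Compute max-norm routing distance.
6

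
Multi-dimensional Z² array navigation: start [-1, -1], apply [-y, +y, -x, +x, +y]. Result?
(-1, 0)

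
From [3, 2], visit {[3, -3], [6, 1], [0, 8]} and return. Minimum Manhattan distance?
34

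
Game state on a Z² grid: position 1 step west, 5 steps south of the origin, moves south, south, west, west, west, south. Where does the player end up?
(-4, -8)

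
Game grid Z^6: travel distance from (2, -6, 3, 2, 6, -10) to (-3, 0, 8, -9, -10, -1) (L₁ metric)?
52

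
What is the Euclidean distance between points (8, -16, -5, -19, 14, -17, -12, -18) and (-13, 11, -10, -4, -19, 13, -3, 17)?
68.6659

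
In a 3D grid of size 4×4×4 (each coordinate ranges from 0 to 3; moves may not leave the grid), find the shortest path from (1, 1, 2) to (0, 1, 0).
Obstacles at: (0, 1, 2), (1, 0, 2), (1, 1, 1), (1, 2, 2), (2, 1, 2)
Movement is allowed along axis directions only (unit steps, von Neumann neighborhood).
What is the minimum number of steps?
7
(one shortest path: (1, 1, 2) → (1, 1, 3) → (0, 1, 3) → (0, 0, 3) → (0, 0, 2) → (0, 0, 1) → (0, 1, 1) → (0, 1, 0))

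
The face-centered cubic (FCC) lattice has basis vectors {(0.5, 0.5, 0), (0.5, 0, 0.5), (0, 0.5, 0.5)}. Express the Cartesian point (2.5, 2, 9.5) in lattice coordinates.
-5b₁ + 10b₂ + 9b₃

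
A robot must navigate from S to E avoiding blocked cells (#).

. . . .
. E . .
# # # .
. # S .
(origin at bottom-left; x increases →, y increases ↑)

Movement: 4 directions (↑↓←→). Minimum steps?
5
(one shortest path: (2, 0) → (3, 0) → (3, 1) → (3, 2) → (2, 2) → (1, 2))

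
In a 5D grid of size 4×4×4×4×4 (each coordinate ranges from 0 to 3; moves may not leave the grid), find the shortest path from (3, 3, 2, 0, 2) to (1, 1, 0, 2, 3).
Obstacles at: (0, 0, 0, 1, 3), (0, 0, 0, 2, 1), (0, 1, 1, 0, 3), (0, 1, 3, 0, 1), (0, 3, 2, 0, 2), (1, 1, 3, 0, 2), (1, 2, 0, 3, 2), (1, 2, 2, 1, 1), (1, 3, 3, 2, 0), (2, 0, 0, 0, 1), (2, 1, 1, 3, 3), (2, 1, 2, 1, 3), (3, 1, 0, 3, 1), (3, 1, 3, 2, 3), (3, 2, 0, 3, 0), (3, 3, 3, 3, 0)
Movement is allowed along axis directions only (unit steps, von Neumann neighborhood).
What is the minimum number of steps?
9
(one shortest path: (3, 3, 2, 0, 2) → (2, 3, 2, 0, 2) → (1, 3, 2, 0, 2) → (1, 2, 2, 0, 2) → (1, 1, 2, 0, 2) → (1, 1, 1, 0, 2) → (1, 1, 0, 0, 2) → (1, 1, 0, 1, 2) → (1, 1, 0, 2, 2) → (1, 1, 0, 2, 3))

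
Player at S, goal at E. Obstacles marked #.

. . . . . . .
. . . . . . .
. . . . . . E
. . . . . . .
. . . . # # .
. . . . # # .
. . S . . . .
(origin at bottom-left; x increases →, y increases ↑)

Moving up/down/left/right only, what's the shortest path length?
8
(one shortest path: (2, 0) → (3, 0) → (4, 0) → (5, 0) → (6, 0) → (6, 1) → (6, 2) → (6, 3) → (6, 4))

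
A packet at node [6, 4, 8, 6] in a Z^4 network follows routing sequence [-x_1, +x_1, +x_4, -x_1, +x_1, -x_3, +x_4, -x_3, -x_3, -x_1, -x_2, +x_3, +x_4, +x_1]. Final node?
(6, 3, 6, 9)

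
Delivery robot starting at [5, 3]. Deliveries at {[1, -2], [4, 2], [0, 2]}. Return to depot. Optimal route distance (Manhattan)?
20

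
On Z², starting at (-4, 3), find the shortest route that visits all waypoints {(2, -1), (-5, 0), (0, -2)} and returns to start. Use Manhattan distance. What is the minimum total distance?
24
(one optimal route: (-4, 3) → (2, -1) → (0, -2) → (-5, 0) → (-4, 3))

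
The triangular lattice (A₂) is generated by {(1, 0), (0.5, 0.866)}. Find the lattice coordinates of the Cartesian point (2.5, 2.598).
b₁ + 3b₂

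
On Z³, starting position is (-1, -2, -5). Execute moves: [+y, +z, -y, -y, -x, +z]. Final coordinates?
(-2, -3, -3)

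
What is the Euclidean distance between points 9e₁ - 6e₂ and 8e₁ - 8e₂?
2.23607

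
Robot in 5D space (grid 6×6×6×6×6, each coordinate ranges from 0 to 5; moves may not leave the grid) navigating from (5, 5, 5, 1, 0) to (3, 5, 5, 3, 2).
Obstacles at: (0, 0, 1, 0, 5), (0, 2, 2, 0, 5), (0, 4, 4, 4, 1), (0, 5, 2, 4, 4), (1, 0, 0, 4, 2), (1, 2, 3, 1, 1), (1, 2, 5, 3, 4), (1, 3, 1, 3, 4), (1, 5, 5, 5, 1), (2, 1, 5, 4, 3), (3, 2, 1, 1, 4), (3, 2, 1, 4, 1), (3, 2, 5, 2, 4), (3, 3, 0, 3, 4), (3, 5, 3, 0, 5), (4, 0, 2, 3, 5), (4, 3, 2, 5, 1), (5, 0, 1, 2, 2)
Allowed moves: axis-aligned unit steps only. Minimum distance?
6
(one shortest path: (5, 5, 5, 1, 0) → (4, 5, 5, 1, 0) → (3, 5, 5, 1, 0) → (3, 5, 5, 2, 0) → (3, 5, 5, 3, 0) → (3, 5, 5, 3, 1) → (3, 5, 5, 3, 2))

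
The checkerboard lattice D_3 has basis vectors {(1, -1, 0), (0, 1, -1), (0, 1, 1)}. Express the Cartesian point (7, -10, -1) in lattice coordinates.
7b₁ - b₂ - 2b₃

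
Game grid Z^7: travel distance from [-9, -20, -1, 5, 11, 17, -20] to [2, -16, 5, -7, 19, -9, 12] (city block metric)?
99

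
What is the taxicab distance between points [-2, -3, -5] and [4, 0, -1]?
13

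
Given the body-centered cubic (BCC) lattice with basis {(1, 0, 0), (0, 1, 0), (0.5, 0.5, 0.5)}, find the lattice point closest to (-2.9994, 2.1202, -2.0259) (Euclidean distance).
(-3, 2, -2)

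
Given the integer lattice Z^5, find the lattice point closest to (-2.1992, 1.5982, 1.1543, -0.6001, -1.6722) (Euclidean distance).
(-2, 2, 1, -1, -2)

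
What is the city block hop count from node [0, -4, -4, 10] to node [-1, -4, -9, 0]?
16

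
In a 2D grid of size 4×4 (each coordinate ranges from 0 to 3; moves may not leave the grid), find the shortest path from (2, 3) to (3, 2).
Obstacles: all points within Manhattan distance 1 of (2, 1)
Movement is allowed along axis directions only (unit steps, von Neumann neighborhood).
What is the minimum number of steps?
2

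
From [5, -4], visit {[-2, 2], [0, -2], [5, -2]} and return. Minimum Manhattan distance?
26
(one optimal route: (5, -4) → (-2, 2) → (0, -2) → (5, -2) → (5, -4))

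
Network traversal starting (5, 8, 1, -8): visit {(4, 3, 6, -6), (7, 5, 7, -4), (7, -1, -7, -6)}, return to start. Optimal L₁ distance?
64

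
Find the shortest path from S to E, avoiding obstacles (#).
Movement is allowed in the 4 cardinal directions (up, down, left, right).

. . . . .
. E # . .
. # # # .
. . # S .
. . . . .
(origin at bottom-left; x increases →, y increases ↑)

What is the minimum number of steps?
8
(one shortest path: (3, 1) → (4, 1) → (4, 2) → (4, 3) → (3, 3) → (3, 4) → (2, 4) → (1, 4) → (1, 3))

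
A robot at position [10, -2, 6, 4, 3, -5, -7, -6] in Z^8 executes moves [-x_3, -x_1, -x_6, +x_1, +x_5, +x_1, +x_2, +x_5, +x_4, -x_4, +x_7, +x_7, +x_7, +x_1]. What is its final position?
(12, -1, 5, 4, 5, -6, -4, -6)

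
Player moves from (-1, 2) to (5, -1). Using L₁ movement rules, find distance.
9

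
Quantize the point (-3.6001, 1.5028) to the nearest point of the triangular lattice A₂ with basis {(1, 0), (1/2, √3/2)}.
(-4, 1.732)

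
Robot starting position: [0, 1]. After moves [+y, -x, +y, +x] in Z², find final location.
(0, 3)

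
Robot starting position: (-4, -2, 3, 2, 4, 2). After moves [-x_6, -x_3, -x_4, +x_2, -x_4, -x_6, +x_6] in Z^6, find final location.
(-4, -1, 2, 0, 4, 1)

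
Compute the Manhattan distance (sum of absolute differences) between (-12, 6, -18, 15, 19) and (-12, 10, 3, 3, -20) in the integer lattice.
76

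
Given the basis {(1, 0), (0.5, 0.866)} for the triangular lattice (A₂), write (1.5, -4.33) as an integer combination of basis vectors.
4b₁ - 5b₂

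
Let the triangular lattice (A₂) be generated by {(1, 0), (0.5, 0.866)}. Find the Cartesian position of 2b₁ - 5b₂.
(-0.5, -4.33)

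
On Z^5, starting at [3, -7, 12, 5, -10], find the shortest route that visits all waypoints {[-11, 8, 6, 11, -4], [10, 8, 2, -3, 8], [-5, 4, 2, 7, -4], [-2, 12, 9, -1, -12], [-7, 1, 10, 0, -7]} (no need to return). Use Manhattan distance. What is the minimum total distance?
146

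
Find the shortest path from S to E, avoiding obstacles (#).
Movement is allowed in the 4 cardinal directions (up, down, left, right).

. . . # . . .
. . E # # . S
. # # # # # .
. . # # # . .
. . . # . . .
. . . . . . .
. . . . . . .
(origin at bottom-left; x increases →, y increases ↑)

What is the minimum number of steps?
16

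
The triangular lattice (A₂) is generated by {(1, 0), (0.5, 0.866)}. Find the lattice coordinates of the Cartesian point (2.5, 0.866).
2b₁ + b₂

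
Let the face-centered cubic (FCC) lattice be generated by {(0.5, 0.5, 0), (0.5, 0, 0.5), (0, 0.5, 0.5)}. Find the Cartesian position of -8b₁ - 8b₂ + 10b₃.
(-8, 1, 1)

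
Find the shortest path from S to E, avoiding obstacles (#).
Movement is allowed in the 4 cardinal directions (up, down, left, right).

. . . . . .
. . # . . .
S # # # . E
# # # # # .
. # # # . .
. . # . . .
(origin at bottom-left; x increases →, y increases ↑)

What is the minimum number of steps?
9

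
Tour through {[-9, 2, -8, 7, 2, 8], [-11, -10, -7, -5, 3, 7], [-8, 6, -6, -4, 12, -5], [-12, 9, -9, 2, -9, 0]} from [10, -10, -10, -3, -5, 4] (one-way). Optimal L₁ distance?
143
(one optimal route: (10, -10, -10, -3, -5, 4) → (-11, -10, -7, -5, 3, 7) → (-9, 2, -8, 7, 2, 8) → (-12, 9, -9, 2, -9, 0) → (-8, 6, -6, -4, 12, -5))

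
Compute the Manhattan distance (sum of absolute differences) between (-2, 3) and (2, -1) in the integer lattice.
8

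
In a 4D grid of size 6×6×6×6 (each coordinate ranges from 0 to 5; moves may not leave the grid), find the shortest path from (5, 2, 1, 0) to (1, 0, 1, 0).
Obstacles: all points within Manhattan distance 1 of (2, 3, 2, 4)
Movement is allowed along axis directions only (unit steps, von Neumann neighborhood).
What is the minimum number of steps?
6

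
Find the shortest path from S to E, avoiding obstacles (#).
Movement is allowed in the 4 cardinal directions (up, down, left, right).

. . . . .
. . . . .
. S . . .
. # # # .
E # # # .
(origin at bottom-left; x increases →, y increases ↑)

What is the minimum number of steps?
3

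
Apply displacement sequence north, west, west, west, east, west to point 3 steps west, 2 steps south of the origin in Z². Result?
(-6, -1)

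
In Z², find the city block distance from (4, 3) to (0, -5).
12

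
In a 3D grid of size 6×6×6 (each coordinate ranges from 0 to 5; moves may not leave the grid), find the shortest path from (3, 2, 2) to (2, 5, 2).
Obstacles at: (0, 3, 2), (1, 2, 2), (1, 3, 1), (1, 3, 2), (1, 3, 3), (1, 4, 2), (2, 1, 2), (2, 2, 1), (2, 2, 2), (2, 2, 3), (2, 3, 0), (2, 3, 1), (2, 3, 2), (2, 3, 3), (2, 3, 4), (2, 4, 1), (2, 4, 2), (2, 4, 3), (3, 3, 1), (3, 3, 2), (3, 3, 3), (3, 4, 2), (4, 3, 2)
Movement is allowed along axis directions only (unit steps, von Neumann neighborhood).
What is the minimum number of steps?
8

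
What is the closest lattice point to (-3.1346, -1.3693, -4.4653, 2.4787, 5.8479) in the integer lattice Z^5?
(-3, -1, -4, 2, 6)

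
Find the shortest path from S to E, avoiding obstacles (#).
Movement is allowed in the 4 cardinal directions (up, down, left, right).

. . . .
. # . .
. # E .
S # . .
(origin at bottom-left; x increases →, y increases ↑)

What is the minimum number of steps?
7
(one shortest path: (0, 0) → (0, 1) → (0, 2) → (0, 3) → (1, 3) → (2, 3) → (2, 2) → (2, 1))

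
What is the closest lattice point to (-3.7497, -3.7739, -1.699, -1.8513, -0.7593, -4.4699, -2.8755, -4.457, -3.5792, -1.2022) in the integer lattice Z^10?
(-4, -4, -2, -2, -1, -4, -3, -4, -4, -1)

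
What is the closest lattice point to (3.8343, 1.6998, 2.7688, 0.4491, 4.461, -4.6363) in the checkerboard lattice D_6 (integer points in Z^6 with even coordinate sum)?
(4, 2, 3, 0, 4, -5)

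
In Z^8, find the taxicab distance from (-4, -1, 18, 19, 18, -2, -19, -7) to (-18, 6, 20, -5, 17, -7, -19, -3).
57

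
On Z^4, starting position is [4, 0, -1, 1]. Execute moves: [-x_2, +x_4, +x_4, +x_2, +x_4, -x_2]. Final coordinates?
(4, -1, -1, 4)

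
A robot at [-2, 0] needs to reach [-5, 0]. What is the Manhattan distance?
3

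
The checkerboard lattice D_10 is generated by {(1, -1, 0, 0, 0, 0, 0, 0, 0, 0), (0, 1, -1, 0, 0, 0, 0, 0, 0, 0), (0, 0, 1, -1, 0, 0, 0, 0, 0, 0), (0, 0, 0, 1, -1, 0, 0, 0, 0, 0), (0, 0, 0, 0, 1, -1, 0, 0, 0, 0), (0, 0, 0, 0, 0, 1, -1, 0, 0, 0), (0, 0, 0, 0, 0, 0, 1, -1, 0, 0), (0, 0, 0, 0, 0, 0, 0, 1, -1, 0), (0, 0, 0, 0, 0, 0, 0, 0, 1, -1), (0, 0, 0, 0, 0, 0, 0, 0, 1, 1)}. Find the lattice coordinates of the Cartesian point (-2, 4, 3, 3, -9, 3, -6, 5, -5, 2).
-2b₁ + 2b₂ + 5b₃ + 8b₄ - b₅ + 2b₆ - 4b₇ + b₈ - 3b₉ - b₁₀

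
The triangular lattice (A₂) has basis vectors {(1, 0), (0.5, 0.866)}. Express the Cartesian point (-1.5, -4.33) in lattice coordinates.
b₁ - 5b₂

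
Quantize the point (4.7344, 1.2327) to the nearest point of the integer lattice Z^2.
(5, 1)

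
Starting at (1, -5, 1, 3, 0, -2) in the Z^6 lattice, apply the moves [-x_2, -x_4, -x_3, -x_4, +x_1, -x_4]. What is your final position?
(2, -6, 0, 0, 0, -2)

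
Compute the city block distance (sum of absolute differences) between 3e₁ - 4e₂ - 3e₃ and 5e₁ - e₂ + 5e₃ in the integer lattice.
13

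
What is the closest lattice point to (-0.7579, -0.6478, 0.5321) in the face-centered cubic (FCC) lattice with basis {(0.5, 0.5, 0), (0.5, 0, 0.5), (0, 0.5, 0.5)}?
(-1, -0.5, 0.5)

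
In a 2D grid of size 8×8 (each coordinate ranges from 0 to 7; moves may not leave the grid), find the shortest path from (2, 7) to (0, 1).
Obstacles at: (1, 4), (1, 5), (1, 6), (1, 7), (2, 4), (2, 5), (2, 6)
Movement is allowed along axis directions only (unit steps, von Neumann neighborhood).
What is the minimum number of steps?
10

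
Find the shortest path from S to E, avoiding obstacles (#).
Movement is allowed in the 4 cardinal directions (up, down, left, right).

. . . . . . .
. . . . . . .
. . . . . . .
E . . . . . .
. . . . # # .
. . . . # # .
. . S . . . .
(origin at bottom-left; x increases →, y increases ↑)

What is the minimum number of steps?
5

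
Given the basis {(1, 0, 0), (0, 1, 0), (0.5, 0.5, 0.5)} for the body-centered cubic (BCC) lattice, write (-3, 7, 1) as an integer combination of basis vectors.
-4b₁ + 6b₂ + 2b₃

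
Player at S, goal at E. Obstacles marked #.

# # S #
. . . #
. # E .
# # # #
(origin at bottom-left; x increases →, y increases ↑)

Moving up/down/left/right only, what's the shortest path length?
2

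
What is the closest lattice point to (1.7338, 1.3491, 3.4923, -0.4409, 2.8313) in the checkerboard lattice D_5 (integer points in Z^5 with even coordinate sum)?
(2, 1, 4, 0, 3)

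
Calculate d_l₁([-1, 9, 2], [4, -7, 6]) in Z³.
25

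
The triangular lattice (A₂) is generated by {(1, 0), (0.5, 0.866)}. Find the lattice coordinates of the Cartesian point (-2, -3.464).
-4b₂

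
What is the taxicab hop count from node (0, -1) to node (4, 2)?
7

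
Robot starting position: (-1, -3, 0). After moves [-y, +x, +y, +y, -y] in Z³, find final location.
(0, -3, 0)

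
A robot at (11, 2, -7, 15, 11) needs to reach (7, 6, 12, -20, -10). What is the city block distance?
83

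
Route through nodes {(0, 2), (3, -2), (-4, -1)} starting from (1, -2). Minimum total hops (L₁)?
16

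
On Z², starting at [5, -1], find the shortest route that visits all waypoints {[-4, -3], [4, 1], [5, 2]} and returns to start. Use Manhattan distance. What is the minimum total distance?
28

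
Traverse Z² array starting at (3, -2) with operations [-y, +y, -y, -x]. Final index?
(2, -3)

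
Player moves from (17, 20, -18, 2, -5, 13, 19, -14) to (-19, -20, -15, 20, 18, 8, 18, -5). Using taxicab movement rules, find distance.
135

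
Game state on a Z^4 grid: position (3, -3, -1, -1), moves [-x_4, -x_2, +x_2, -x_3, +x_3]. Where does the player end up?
(3, -3, -1, -2)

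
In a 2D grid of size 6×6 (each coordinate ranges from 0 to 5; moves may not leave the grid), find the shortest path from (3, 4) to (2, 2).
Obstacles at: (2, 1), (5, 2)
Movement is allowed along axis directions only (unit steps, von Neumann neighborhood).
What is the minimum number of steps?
3
(one shortest path: (3, 4) → (2, 4) → (2, 3) → (2, 2))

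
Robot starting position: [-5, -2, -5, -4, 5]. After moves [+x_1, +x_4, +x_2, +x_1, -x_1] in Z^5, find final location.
(-4, -1, -5, -3, 5)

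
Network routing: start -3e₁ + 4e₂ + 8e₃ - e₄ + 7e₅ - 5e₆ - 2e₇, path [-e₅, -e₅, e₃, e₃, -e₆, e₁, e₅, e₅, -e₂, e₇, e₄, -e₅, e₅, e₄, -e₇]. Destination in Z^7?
(-2, 3, 10, 1, 7, -6, -2)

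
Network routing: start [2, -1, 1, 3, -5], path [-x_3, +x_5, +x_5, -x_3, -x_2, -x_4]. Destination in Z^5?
(2, -2, -1, 2, -3)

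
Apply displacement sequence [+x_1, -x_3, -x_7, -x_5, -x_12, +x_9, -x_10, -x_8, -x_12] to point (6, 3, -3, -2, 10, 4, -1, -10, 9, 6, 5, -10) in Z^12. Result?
(7, 3, -4, -2, 9, 4, -2, -11, 10, 5, 5, -12)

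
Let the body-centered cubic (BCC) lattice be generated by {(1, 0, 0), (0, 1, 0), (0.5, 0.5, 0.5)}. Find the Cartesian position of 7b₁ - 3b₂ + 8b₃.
(11, 1, 4)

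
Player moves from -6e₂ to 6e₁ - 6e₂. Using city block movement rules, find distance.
6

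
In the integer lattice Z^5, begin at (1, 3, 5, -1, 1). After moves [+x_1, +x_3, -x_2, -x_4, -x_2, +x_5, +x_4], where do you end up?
(2, 1, 6, -1, 2)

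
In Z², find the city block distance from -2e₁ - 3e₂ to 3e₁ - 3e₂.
5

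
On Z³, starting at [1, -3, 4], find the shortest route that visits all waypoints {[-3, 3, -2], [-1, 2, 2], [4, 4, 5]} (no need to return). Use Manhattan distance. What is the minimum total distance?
28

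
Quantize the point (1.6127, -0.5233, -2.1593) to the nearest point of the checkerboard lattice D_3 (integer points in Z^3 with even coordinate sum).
(2, 0, -2)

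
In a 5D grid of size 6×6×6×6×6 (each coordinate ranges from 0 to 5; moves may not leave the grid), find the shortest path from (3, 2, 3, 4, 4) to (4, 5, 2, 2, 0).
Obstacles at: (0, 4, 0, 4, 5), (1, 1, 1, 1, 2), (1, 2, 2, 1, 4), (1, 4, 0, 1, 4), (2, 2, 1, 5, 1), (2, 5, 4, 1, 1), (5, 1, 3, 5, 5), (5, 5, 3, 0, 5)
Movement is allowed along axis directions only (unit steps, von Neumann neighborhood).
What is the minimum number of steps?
11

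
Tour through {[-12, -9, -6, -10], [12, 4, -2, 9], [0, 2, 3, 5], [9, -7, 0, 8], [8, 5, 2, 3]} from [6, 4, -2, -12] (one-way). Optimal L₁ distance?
123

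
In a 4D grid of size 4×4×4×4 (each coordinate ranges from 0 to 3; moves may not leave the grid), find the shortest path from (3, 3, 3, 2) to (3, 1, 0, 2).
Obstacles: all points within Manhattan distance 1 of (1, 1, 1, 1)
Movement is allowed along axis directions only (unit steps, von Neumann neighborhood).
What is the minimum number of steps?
5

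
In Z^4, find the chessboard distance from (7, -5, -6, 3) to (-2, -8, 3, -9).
12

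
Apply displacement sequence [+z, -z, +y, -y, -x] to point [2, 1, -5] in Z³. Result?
(1, 1, -5)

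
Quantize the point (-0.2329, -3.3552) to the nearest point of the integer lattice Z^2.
(0, -3)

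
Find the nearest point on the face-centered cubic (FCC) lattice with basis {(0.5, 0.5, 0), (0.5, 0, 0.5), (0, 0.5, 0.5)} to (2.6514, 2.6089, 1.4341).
(3, 2.5, 1.5)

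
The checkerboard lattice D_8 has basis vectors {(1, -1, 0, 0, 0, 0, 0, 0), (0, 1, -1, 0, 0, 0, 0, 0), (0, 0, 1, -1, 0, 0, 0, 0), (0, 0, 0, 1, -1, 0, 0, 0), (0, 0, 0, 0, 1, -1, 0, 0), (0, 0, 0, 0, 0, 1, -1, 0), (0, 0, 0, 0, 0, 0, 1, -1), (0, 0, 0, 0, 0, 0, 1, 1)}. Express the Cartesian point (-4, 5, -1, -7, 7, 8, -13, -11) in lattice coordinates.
-4b₁ + b₂ - 7b₄ + 8b₆ + 3b₇ - 8b₈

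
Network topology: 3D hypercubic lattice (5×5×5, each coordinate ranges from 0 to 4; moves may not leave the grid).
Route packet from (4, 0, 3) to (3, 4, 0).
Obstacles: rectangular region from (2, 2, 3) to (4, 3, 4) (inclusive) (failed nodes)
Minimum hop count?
8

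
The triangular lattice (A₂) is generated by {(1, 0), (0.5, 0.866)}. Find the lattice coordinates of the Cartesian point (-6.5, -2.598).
-5b₁ - 3b₂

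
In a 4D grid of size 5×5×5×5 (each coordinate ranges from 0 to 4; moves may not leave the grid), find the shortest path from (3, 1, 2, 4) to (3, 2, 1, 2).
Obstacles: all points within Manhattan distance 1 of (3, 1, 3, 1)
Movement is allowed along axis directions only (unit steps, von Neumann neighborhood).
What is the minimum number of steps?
4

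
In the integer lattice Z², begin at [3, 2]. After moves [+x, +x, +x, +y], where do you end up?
(6, 3)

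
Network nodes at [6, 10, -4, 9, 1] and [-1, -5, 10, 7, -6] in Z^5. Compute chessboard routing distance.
15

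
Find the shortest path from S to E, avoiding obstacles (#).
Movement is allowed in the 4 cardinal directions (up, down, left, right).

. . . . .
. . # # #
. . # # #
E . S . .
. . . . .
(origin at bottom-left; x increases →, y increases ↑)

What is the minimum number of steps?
2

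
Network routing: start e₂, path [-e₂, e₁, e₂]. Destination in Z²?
(1, 1)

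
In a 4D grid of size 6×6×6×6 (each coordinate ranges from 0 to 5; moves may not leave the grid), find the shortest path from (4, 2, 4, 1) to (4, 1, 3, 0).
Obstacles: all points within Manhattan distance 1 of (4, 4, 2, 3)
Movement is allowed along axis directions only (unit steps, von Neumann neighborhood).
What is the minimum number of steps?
3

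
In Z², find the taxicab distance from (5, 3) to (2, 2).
4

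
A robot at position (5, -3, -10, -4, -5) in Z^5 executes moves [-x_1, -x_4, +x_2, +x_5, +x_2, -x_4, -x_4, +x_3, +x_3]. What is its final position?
(4, -1, -8, -7, -4)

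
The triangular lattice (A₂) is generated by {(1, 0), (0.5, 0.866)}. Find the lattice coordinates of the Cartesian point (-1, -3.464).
b₁ - 4b₂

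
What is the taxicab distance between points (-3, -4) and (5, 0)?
12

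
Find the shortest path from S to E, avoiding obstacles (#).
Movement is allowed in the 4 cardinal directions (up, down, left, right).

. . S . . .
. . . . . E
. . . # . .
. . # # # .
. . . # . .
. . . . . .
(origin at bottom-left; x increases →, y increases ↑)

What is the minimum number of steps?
4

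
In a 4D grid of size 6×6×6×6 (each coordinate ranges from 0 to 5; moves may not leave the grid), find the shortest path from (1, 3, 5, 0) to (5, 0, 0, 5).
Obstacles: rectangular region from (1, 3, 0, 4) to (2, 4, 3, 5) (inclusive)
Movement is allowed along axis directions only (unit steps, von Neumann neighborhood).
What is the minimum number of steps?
17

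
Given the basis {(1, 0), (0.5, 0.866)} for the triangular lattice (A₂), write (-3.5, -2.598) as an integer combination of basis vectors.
-2b₁ - 3b₂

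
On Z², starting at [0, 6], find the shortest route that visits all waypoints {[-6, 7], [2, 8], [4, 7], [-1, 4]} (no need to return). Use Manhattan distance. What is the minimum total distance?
23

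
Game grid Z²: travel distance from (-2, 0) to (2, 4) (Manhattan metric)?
8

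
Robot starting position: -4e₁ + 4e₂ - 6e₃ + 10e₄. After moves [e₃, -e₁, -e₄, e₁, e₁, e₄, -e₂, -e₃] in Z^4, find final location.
(-3, 3, -6, 10)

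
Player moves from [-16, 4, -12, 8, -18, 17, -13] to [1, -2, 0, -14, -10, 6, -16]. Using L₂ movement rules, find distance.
33.8674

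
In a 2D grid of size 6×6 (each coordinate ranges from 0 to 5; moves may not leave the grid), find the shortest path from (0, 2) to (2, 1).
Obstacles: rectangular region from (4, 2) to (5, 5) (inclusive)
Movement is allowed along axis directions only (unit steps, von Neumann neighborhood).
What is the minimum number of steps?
3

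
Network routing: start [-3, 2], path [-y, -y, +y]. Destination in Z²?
(-3, 1)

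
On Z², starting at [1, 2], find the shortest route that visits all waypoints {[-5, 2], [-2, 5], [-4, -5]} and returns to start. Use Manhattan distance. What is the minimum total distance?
32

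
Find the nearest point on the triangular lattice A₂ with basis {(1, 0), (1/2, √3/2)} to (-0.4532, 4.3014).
(-0.5, 4.33)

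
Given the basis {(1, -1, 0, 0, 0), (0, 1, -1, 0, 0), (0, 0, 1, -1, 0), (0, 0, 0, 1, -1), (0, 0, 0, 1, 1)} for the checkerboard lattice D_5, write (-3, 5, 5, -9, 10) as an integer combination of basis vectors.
-3b₁ + 2b₂ + 7b₃ - 6b₄ + 4b₅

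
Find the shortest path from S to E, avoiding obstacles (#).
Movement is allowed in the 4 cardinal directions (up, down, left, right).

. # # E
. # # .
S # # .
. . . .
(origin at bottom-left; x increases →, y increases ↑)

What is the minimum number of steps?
7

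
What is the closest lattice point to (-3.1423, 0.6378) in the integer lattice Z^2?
(-3, 1)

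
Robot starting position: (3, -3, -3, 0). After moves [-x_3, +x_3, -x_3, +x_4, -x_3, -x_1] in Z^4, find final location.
(2, -3, -5, 1)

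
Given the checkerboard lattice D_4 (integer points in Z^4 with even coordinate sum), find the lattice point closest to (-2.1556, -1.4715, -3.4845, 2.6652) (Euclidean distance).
(-2, -1, -4, 3)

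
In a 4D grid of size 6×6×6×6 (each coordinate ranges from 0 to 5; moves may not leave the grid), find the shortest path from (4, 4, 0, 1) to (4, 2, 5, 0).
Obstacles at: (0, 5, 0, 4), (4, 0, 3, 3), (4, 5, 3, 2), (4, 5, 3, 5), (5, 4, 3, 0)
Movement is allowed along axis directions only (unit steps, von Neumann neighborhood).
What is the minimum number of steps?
8
(one shortest path: (4, 4, 0, 1) → (4, 3, 0, 1) → (4, 2, 0, 1) → (4, 2, 1, 1) → (4, 2, 2, 1) → (4, 2, 3, 1) → (4, 2, 4, 1) → (4, 2, 5, 1) → (4, 2, 5, 0))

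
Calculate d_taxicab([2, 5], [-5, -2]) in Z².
14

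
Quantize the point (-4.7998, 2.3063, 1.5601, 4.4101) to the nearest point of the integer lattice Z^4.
(-5, 2, 2, 4)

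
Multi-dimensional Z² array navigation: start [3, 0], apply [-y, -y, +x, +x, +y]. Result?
(5, -1)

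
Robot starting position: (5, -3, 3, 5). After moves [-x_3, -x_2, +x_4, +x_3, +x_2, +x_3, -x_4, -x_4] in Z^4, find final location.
(5, -3, 4, 4)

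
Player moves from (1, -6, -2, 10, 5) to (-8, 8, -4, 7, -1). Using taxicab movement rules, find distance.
34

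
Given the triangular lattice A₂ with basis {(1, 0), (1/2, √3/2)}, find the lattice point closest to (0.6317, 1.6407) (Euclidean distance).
(1, 1.732)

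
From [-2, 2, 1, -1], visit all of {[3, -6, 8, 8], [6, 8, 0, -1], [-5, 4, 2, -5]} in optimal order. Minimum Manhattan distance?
65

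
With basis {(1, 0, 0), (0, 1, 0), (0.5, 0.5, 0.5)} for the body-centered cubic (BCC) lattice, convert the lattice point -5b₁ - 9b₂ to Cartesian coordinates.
(-5, -9, 0)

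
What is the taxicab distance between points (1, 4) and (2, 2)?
3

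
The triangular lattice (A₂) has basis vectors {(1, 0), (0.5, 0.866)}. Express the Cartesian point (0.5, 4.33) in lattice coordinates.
-2b₁ + 5b₂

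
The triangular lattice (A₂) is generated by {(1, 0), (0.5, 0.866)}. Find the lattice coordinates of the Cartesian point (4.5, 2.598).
3b₁ + 3b₂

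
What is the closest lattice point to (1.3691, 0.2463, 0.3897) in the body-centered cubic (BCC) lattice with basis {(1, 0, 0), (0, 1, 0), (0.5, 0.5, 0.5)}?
(1.5, 0.5, 0.5)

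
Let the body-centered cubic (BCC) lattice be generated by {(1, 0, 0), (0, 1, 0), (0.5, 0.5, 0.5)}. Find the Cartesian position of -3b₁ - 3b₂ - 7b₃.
(-6.5, -6.5, -3.5)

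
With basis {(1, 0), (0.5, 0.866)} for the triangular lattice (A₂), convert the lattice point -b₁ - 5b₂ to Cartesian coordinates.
(-3.5, -4.33)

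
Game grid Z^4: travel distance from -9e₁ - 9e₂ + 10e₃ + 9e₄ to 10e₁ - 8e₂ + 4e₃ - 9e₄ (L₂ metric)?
26.8701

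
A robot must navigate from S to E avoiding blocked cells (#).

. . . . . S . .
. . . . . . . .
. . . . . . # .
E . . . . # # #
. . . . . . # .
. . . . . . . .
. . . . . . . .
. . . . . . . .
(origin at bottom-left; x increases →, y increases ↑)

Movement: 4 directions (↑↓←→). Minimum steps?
8
(one shortest path: (5, 7) → (4, 7) → (3, 7) → (2, 7) → (1, 7) → (0, 7) → (0, 6) → (0, 5) → (0, 4))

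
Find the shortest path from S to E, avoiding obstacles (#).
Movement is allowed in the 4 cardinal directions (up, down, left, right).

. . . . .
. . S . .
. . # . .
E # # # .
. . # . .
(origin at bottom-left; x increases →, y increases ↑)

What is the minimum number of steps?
4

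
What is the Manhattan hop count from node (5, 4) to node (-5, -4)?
18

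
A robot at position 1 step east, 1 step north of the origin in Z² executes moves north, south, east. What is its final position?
(2, 1)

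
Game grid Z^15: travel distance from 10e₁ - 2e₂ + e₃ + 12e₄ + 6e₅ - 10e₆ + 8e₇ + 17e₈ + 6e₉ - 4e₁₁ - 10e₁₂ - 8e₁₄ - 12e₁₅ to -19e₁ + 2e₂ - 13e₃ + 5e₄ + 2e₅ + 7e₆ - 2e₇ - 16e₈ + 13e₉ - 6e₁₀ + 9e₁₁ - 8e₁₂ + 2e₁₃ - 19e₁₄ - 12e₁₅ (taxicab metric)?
159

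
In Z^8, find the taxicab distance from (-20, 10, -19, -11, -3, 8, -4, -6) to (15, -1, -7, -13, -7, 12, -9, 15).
94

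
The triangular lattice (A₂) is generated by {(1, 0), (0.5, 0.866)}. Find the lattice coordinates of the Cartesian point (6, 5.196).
3b₁ + 6b₂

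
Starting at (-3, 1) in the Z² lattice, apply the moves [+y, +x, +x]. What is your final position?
(-1, 2)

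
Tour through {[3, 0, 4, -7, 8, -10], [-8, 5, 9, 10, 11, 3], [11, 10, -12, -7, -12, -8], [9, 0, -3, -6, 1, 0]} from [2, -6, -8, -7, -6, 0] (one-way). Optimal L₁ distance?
171
(one optimal route: (2, -6, -8, -7, -6, 0) → (11, 10, -12, -7, -12, -8) → (9, 0, -3, -6, 1, 0) → (3, 0, 4, -7, 8, -10) → (-8, 5, 9, 10, 11, 3))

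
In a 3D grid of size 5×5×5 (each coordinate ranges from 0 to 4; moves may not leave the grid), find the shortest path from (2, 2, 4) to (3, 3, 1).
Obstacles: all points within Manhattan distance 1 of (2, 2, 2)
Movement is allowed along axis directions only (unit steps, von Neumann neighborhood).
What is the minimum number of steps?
5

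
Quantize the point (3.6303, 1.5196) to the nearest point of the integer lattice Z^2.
(4, 2)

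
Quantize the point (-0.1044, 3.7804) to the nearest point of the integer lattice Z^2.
(0, 4)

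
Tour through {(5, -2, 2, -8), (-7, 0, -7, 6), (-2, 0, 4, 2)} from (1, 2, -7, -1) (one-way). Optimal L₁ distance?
58
(one optimal route: (1, 2, -7, -1) → (-7, 0, -7, 6) → (-2, 0, 4, 2) → (5, -2, 2, -8))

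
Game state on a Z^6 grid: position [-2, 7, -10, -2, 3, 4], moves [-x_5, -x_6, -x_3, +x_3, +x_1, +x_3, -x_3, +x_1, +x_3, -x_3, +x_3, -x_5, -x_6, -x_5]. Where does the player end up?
(0, 7, -9, -2, 0, 2)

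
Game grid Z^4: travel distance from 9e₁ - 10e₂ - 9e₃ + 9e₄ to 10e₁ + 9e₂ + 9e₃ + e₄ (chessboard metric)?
19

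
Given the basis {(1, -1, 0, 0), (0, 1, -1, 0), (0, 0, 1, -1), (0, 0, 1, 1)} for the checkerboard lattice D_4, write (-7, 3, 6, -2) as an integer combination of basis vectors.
-7b₁ - 4b₂ + 2b₃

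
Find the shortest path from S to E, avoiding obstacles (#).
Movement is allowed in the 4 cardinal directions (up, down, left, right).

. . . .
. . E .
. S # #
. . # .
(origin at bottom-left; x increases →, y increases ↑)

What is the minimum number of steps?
2
(one shortest path: (1, 1) → (1, 2) → (2, 2))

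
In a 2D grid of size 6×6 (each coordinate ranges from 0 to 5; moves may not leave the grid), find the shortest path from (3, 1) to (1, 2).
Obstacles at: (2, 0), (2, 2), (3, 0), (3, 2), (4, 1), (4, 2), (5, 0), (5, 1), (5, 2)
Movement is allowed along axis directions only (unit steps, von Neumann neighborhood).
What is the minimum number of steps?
3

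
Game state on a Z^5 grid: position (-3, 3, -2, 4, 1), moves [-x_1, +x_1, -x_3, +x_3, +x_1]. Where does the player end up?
(-2, 3, -2, 4, 1)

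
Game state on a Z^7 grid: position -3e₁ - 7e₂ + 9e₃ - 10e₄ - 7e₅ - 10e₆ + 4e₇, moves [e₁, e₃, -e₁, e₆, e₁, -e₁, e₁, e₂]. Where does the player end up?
(-2, -6, 10, -10, -7, -9, 4)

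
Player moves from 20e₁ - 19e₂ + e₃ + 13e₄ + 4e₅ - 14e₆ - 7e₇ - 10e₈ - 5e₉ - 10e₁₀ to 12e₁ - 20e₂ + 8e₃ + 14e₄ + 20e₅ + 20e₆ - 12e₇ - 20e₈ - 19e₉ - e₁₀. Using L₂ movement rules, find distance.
43.9204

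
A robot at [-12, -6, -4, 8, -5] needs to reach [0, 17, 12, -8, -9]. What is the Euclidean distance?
34.6554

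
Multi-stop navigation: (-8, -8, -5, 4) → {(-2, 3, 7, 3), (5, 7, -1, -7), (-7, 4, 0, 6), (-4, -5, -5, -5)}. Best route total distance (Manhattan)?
88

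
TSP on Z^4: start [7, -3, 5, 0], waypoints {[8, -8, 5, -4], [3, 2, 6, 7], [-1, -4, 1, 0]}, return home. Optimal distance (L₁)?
70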